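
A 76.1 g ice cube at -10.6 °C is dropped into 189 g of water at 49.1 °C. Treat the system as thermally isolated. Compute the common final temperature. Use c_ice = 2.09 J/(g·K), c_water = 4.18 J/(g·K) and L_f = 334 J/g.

Conservation of energy gives ΣQ = 0:
warm ice to 0 °C: 76.1×2.09×(0 − (-10.6)) = 1685.9
  fusion: m_ice L_f = 76.1×334 = 25417
  warm the meltwater: 318.1 T
  water: 790.02(T − 49.1)
1108.1 T = 38790 − 27103 = 11687
T ≈ 10.55 °C (positive, so assuming full melt was valid).

T_f ≈ 10.5 °C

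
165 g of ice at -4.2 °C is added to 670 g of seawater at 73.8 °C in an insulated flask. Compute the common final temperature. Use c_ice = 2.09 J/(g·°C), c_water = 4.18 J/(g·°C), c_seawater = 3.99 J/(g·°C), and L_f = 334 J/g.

Taking heat into each body as positive, Σ m c ΔT = 0:
warm ice to 0 °C: 165·2.09·(0 − (-4.2)) = 1448.4; melt ice: 165·334 = 55110; warm the meltwater: 689.7 T; seawater: 2673.3(T − 73.8)
3363 T = 197290 − 56558 = 140731
T ≈ 41.85 °C. Since T > 0 °C, the all-ice-melts assumption holds.

T_f ≈ 41.8 °C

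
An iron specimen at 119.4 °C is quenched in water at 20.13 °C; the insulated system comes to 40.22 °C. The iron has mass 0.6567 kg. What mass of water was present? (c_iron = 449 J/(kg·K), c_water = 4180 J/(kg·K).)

m ≈ 0.278 kg

Heat lost by the iron = heat gained by the water:
0.6567×449×(119.4 − 40.22) = m×4180×(40.22 − 20.13)
83976 m = 23347  ⇒  m ≈ 0.278 kg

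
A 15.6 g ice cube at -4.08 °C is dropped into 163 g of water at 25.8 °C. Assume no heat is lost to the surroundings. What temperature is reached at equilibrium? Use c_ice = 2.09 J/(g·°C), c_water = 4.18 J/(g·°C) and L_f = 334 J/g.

T_f ≈ 16.4 °C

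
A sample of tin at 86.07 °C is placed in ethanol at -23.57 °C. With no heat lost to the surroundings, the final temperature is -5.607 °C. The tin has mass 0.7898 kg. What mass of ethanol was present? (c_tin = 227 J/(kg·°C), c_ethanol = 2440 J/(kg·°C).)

m ≈ 0.375 kg

Energy conservation, ΣQ = 0:
0.7898×227×(-5.607 − 86.07) + m×2440×(-5.607 − (-23.57)) = 0
43830 m = 16436
m = 16436/43830 ≈ 0.375 kg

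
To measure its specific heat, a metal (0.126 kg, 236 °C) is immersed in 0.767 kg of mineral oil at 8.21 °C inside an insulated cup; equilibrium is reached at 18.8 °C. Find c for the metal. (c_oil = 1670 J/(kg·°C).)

c ≈ 496 J/(kg·°C)

Heat gained plus heat lost sum to zero:
0.126×c×(18.8 − 236) + 0.767×1670×(18.8 − 8.21) = 0
-27.37 c = -13565
c = -13565/-27.37 ≈ 495.7 J/(kg·°C)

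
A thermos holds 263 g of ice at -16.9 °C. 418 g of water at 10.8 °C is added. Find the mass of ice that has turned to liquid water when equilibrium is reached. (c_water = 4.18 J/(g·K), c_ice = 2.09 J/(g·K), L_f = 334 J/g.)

m_melted ≈ 28.7 g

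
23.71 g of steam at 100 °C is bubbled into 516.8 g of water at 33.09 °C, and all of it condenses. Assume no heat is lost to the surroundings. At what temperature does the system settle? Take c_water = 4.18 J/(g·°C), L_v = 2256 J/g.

T_f ≈ 59.7 °C

Energy conservation, ΣQ = 0:
condense steam: −23.71×2256 = −53490; condensed water 100 °C→T: 99.11(T − 100); water warms: 516.8×4.18×(T − 33.09) = 2160.2(T − 33.09)
2259.3 T = 53490 + 9910.8 + 71482 = 134882
T ≈ 59.70 °C (< 100 °C, so full condensation is consistent).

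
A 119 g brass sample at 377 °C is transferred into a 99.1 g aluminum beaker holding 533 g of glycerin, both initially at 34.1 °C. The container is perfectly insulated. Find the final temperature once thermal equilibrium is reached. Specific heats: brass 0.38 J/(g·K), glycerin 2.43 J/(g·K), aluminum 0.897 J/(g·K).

T_f ≈ 44.9 °C

T_f is the heat-capacity-weighted average of the initial temperatures:
T_f = (45.22·377 + 1295.2·34.1 + 88.89·34.1) / (45.22 + 1295.2 + 88.89)
    = 64245 / 1429.3 ≈ 44.95 °C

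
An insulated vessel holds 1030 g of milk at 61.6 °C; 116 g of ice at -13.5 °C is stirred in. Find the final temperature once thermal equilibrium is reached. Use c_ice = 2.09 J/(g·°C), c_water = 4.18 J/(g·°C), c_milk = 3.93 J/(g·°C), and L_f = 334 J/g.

T_f ≈ 45.7 °C

Conservation of energy gives ΣQ = 0:
warm ice to 0 °C: 116·2.09·(0 − (-13.5)) = 3272.9; fusion: m_ice L_f = 116·334 = 38744; meltwater 0→T: 116·4.18·T = 484.88 T; milk: 4047.9(T − 61.6)
4532.8 T = 249351 − 42017 = 207334
T ≈ 45.74 °C. Since T > 0 °C, the all-ice-melts assumption holds.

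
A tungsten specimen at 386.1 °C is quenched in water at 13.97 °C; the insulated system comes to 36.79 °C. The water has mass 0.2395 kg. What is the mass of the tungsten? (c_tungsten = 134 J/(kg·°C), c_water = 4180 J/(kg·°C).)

m ≈ 0.488 kg

Heat lost by the tungsten = heat gained by the water:
m·134·(386.1 − 36.79) = 0.2395·4180·(36.79 − 13.97)
46808 m = 22845  ⇒  m ≈ 0.4881 kg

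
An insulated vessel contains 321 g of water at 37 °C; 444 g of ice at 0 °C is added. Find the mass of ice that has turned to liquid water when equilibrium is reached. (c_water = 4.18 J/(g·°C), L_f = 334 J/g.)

Cooling the water to 0 °C releases 321×4.18×37 = 49646 J.
To melt every bit of ice: 444×334 = 148296 J.
49646 J < 148296 J, so only part of the ice melts and the system sits at 0 °C.
m_melt = 49646 / L_f = 148.6 g.

m_melted ≈ 149 g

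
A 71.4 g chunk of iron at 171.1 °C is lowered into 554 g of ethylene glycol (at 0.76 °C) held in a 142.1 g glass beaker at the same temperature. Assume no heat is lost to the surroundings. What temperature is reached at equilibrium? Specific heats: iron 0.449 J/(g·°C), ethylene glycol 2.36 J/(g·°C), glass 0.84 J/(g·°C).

T_f ≈ 4.5 °C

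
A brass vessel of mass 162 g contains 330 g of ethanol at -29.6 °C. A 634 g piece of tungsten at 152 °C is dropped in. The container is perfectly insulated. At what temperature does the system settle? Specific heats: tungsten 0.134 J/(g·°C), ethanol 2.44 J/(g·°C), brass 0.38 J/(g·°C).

Conservation of energy gives ΣQ = 0:
634·0.134·(T − 152) + 330·2.44·(T − (-29.6)) + 162·0.38·(T − (-29.6)) = 0
84.96(T − 152) + 805.2(T − (-29.6)) + 61.56(T − (-29.6)) = 0
(84.96 + 805.2 + 61.56) T = 84.96·152 + 805.2·(-29.6) + 61.56·(-29.6)
T = -12743/951.72 ≈ -13.39 °C

T_f ≈ -13.4 °C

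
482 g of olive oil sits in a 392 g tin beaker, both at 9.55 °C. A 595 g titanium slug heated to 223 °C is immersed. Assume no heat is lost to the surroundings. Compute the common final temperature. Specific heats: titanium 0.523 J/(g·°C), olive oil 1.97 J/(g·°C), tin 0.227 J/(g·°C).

T_f ≈ 58.8 °C

Energy conservation, ΣQ = 0:
595·0.523·(T − 223) + 482·1.97·(T − 9.55) + 392·0.227·(T − 9.55) = 0
(311.19 + 949.54 + 88.98) T = 311.19·223 + 949.54·9.55 + 88.98·9.55
T = 79312/1349.7 ≈ 58.76 °C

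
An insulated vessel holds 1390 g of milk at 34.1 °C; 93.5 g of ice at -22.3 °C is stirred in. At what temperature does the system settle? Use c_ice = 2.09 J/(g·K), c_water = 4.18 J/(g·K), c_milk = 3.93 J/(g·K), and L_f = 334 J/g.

T_f ≈ 25.7 °C

Energy balance with sensible and latent terms:
ice -22.3→0 °C: 93.5·2.09·22.3 = 4357.8; fusion: m_ice L_f = 93.5·334 = 31229; warm the meltwater: 390.83 T; milk cools: 1390·3.93·(T − 34.1) = 5462.7(T − 34.1)
5853.5 T = 186278 − 35587 = 150691
T ≈ 25.74 °C — above 0 °C, consistent with complete melting.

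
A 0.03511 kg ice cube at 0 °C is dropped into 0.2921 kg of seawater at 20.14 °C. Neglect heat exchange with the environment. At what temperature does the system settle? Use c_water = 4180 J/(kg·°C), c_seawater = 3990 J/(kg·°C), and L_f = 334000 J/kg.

T_f ≈ 9.0 °C

Energy balance with sensible and latent terms:
latent heat to melt: 0.03511×334000 = 11727
  warm the meltwater: 146.76 T
  seawater: 1165.5(T − 20.14)
1312.2 T = 23473 − 11727 = 11746
T ≈ 8.95 °C. Since T > 0 °C, the all-ice-melts assumption holds.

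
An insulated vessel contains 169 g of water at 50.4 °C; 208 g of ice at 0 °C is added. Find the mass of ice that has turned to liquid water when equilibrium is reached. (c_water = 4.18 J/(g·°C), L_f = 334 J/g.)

m_melted ≈ 107 g

Water can give up m c ΔT = 169·4.18·50.4 = 35604 J before reaching 0 °C.
Fully melting the ice requires m_ice L_f = 208·334 = 69472 J.
That's not enough to melt it all — equilibrium is at 0 °C with ice remaining.
Mass melted = 35604/334 ≈ 106.6 g.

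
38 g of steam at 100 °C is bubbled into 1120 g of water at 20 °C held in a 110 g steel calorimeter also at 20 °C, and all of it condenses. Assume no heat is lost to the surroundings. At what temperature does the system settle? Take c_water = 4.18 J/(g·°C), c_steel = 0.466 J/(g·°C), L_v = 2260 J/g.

Energy balance with sensible and latent terms:
condense steam: −38×2260 = −85880
  condensate cools 100→T: 38×4.18×(T − 100) = 158.84(T − 100)
  water warms: 1120×4.18×(T − 20) = 4681.6(T − 20)
  steel cup: 110×0.466×(T − 20) = 51.26(T − 20)
4891.7 T = 85880 + 15884 + 94657 = 196421
T ≈ 40.15 °C (< 100 °C, so full condensation is consistent).

T_f ≈ 40.2 °C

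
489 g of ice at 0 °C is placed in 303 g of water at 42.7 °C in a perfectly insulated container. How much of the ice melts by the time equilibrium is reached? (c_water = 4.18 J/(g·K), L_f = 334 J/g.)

Cooling the water to 0 °C releases 303·4.18·42.7 = 54081 J.
Melting all 489 g of ice would need 489·334 = 163326 J.
Since 54081 < 163326 J, not all the ice melts; equilibrium is at 0 °C.
m_melt = 54081 / L_f = 161.9 g.

m_melted ≈ 162 g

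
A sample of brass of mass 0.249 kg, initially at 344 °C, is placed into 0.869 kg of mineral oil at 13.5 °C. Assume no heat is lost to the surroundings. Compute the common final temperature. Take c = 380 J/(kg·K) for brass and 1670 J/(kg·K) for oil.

Let T be the final temperature. ΣQ_i = 0:
0.249×380×(T − 344) + 0.869×1670×(T − 13.5) = 0
(94.62 + 1451.2) T = 94.62×344 + 1451.2×13.5
T = 52141/1545.8 ≈ 33.73 °C

T_f ≈ 33.7 °C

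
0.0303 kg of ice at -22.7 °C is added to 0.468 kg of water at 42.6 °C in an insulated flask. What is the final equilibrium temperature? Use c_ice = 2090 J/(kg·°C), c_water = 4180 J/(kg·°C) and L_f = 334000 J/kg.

T_f ≈ 34.5 °C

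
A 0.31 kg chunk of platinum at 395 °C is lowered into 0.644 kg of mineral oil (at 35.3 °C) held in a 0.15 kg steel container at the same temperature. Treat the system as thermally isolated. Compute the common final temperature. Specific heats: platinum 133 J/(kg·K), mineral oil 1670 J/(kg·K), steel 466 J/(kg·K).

T_f ≈ 47.8 °C

T_f is the heat-capacity-weighted average of the initial temperatures:
T_f = (41.23·395 + 1075.5·35.3 + 69.9·35.3) / (41.23 + 1075.5 + 69.9)
    = 56718 / 1186.6 ≈ 47.80 °C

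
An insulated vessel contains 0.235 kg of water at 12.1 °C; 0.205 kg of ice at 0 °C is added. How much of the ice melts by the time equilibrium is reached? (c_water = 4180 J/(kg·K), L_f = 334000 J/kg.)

m_melted ≈ 0.0356 kg

Heat available from the water dropping to 0 °C: 0.235×4180×12.1 = 11886 J.
Melting all 0.205 kg of ice would need 0.205×334000 = 68470 J.
That's not enough to melt it all — equilibrium is at 0 °C with ice remaining.
m_melt = 11886 / L_f = 0.03559 kg.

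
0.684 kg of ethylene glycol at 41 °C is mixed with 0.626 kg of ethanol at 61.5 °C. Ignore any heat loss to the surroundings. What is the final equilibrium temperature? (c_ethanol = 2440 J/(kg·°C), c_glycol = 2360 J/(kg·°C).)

Heat lost by the ethanol equals heat gained by the glycol:
0.626*2440*(61.5 − T) = 0.684*2360*(T − 41)
1527.4(61.5 − T) = 1614.2(T − 41)
3141.7 T = 160121  ⇒  T ≈ 50.97 °C

T_f ≈ 51.0 °C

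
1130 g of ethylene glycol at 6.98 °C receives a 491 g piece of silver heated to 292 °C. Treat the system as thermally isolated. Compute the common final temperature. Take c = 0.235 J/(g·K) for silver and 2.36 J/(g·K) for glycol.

T_f ≈ 18.8 °C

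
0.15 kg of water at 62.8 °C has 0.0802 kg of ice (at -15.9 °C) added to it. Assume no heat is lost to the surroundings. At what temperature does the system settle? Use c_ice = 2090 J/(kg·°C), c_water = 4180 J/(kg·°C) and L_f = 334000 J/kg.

Conservation of energy gives ΣQ = 0:
ice -15.9→0 °C: 0.0802×2090×15.9 = 2665.1; fusion: m_ice L_f = 0.0802×334000 = 26787; warm the meltwater: 335.24 T; water: 627(T − 62.8)
962.24 T = 39376 − 29452 = 9923.7
T ≈ 10.31 °C. Since T > 0 °C, the all-ice-melts assumption holds.

T_f ≈ 10.3 °C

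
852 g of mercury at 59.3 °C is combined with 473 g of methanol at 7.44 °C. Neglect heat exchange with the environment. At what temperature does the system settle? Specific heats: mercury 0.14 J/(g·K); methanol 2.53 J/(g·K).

Heat gained plus heat lost sum to zero:
852·0.14·(T − 59.3) + 473·2.53·(T − 7.44) = 0
119.28(T − 59.3) + 1196.7(T − 7.44) = 0
1316 T = 15977
T = 15977 / 1316 = 12.1 °C

T_f ≈ 12.1 °C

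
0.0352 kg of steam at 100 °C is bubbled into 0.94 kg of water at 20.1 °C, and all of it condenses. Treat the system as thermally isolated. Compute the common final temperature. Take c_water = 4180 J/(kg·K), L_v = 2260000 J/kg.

T_f ≈ 42.5 °C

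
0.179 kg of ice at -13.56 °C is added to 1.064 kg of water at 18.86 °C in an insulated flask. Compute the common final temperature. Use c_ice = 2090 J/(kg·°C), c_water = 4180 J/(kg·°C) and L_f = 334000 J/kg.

Heat gained plus heat lost sum to zero:
warm ice to 0 °C: 0.179×2090×(0 − (-13.56)) = 5072.9; melt ice: 0.179×334000 = 59786; warm the meltwater: 748.22 T; water: 4447.5(T − 18.86)
5195.7 T = 83880 − 64859 = 19021
T ≈ 3.66 °C. Since T > 0 °C, the all-ice-melts assumption holds.

T_f ≈ 3.7 °C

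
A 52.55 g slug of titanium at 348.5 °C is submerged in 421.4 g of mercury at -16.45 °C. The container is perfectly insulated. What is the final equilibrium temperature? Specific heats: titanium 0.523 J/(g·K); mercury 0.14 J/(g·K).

T_f ≈ 99.5 °C

Setting the total heat transfer to zero:
52.55×0.523×(T − 348.5) + 421.4×0.14×(T − (-16.45)) = 0
27.48(T − 348.5) + 59(T − (-16.45)) = 0
(27.48 + 59) T = 27.48×348.5 + 59×(-16.45)
T = 8607.6 / 86.48 = 99.5 °C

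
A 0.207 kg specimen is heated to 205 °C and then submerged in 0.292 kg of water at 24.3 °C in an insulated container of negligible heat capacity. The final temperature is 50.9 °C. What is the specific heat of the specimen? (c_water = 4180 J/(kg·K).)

Heat lost by the specimen = heat gained by the water:
0.207×c×(205 − 50.9) = 0.292×4180×(50.9 − 24.3)
31.9 c = 32467  ⇒  c ≈ 1018 J/(kg·K)

c ≈ 1020 J/(kg·K)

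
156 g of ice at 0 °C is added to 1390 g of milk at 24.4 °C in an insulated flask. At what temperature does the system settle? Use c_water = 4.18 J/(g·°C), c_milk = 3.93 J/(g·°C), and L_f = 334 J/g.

Heat gained plus heat lost sum to zero:
latent heat to melt: 156×334 = 52104
  meltwater 0→T: 156×4.18×T = 652.08 T
  milk: 5462.7(T − 24.4)
6114.8 T = 133290 − 52104 = 81186
T ≈ 13.28 °C (positive, so assuming full melt was valid).

T_f ≈ 13.3 °C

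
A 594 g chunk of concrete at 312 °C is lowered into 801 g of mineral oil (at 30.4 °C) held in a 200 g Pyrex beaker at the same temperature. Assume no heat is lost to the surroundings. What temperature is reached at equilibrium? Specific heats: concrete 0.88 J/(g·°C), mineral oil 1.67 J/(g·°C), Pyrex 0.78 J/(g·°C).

T_f ≈ 103.4 °C

Let T be the final temperature. ΣQ_i = 0:
594×0.88×(T − 312) + 801×1.67×(T − 30.4) + 200×0.78×(T − 30.4) = 0
(522.72 + 1337.7 + 156) T = 522.72×312 + 1337.7×30.4 + 156×30.4
T ≈ 103.40 °C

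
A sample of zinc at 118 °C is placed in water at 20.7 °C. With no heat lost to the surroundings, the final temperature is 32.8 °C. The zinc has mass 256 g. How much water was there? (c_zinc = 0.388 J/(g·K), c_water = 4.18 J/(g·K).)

Heat gained plus heat lost sum to zero:
256×0.388×(32.8 − 118) + m×4.18×(32.8 − 20.7) = 0
50.58 m = 8462.7
m = 8462.7/50.58 ≈ 167.3 g

m ≈ 167 g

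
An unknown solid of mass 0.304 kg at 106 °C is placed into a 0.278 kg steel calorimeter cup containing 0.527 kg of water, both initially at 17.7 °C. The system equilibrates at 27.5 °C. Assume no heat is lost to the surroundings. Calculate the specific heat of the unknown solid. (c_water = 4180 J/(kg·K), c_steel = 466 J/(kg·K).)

c ≈ 958 J/(kg·K)

Energy conservation, ΣQ = 0:
0.304·c·(27.5 − 106) + 0.527·4180·(27.5 − 17.7) + 0.278·466·(27.5 − 17.7) = 0
-23.86 c = -22858
c = -22858/-23.86 ≈ 957.8 J/(kg·K)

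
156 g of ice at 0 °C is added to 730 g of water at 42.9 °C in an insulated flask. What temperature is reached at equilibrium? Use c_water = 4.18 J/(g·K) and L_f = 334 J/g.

Heat gained plus heat lost sum to zero:
latent heat to melt: 156×334 = 52104; warm the meltwater: 652.08 T; water: 3051.4(T − 42.9)
3703.5 T = 130905 − 52104 = 78801
T ≈ 21.28 °C. Since T > 0 °C, the all-ice-melts assumption holds.

T_f ≈ 21.3 °C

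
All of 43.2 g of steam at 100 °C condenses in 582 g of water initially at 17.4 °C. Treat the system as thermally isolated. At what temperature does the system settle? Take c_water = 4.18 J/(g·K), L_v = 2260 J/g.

T_f ≈ 60.5 °C

Heat gained plus heat lost sum to zero:
steam→water at 100 °C releases m L_v = 43.2×2260 = 97632; condensed water 100 °C→T: 180.58(T − 100); original water: 2432.8(T − 17.4)
2613.3 T = 97632 + 18058 + 42330 = 158020
T ≈ 60.47 °C (< 100 °C, so full condensation is consistent).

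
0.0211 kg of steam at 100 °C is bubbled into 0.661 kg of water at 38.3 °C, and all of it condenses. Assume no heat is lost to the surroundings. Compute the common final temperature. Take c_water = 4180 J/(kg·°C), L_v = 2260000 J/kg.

Taking heat into each body as positive, Σ m c ΔT = 0:
steam→water at 100 °C releases m L_v = 0.0211·2260000 = 47686; condensed water 100 °C→T: 88.2(T − 100); original water: 2763(T − 38.3)
2851.2 T = 47686 + 8819.8 + 105822 = 162328
T ≈ 56.93 °C — below 100 °C, confirming all the steam condensed.

T_f ≈ 56.9 °C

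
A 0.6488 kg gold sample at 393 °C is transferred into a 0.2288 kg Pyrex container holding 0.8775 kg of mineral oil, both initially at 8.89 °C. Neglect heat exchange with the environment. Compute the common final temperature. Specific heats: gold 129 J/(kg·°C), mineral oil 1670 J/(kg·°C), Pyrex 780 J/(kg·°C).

Net heat exchanged in the isolated system is zero:
0.6488*129*(T − 393) + 0.8775*1670*(T − 8.89) + 0.2288*780*(T − 8.89) = 0
83.7(T − 393) + 1465.4(T − 8.89) + 178.46(T − 8.89) = 0
(83.7 + 1465.4 + 178.46) T = 83.7*393 + 1465.4*8.89 + 178.46*8.89
T = 47506 / 1727.6 = 27.5 °C

T_f ≈ 27.5 °C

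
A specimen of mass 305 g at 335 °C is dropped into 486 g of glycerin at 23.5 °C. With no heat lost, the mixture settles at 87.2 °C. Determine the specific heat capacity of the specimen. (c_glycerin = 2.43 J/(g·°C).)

Conservation of energy gives ΣQ = 0:
305×c×(87.2 − 335) + 486×2.43×(87.2 − 23.5) = 0
-75579 c = -75228
c = -75228/-75579 ≈ 0.9954 J/(g·°C)

c ≈ 0.995 J/(g·°C)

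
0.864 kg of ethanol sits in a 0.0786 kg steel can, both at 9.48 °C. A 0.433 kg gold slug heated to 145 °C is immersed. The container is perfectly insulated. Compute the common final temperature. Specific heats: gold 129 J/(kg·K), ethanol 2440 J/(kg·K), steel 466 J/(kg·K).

Setting the total heat transfer to zero:
0.433*129*(T − 145) + 0.864*2440*(T − 9.48) + 0.0786*466*(T − 9.48) = 0
(55.86 + 2108.2 + 36.63) T = 55.86*145 + 2108.2*9.48 + 36.63*9.48
T = 28432/2200.6 ≈ 12.92 °C

T_f ≈ 12.9 °C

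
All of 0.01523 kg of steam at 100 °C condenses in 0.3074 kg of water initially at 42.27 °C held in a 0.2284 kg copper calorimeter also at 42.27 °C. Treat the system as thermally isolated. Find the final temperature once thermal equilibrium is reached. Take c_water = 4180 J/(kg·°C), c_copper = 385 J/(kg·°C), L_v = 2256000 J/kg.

Setting the total heat transfer to zero:
steam→water at 100 °C releases m L_v = 0.01523·2256000 = 34359; condensed water 100 °C→T: 63.66(T − 100); original water: 1284.9(T − 42.27); cup: 87.93(T − 42.27)
1436.5 T = 34359 + 6366.1 + 58031 = 98756
T ≈ 68.75 °C — below 100 °C, confirming all the steam condensed.

T_f ≈ 68.7 °C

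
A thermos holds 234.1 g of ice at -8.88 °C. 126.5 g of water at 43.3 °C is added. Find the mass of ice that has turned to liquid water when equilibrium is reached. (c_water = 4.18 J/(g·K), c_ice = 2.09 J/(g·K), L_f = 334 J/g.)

Heat available from the water dropping to 0 °C: 126.5×4.18×43.3 = 22896 J.
Of that, 234.1×2.09×8.88 = 4344.7 J goes to bring the ice to 0 °C, leaving 18551 J.
To melt every bit of ice: 234.1×334 = 78189 J.
That's not enough to melt it all — equilibrium is at 0 °C with ice remaining.
Mass melted = 18551/334 ≈ 55.54 g.

m_melted ≈ 55.5 g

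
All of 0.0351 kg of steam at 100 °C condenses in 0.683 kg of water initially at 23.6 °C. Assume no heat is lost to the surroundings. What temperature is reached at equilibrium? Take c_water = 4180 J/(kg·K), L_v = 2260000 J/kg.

Conservation of energy gives ΣQ = 0:
latent heat released on condensation: 0.0351·2260000 = 79326; condensed water 100 °C→T: 146.72(T − 100); original water: 2854.9(T − 23.6)
3001.7 T = 79326 + 14672 + 67377 = 161374
T ≈ 53.76 °C, under the boiling point, so the assumption holds.

T_f ≈ 53.8 °C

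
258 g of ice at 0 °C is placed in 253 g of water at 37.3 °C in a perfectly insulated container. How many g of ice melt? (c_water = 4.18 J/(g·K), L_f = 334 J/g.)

m_melted ≈ 118 g

Heat available from the water dropping to 0 °C: 253·4.18·37.3 = 39446 J.
To melt every bit of ice: 258·334 = 86172 J.
39446 J < 86172 J, so only part of the ice melts and the system sits at 0 °C.
m_melted·334 = 39446  ⇒  m_melted ≈ 118.1 g.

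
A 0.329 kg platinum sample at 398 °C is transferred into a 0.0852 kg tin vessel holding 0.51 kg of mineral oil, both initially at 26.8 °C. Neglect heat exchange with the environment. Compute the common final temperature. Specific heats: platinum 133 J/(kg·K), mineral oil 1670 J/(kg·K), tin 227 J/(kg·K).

Setting the total heat transfer to zero:
0.329*133*(T − 398) + 0.51*1670*(T − 26.8) + 0.0852*227*(T − 26.8) = 0
(43.76 + 851.7 + 19.34) T = 43.76*398 + 851.7*26.8 + 19.34*26.8
T = 40759 / 914.8 = 44.6 °C

T_f ≈ 44.6 °C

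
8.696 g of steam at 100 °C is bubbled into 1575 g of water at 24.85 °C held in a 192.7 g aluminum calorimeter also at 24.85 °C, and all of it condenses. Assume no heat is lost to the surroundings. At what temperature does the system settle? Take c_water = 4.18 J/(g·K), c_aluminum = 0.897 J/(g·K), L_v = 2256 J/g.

Let T be the final temperature. ΣQ_i = 0:
latent heat released on condensation: 8.696·2256 = 19618; condensed water 100 °C→T: 36.35(T − 100); original water: 6583.5(T − 24.85); aluminum cup: 192.7·0.897·(T − 24.85) = 172.85(T − 24.85)
6792.7 T = 19618 + 3634.9 + 167895 = 191148
T ≈ 28.14 °C — below 100 °C, confirming all the steam condensed.

T_f ≈ 28.1 °C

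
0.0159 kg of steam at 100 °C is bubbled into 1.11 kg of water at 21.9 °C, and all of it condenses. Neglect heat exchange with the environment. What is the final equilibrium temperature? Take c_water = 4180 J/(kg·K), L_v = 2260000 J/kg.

Conservation of energy gives ΣQ = 0:
steam→water at 100 °C releases m L_v = 0.0159×2260000 = 35934
  condensed water 100 °C→T: 66.46(T − 100)
  water warms: 1.11×4180×(T − 21.9) = 4639.8(T − 21.9)
4706.3 T = 35934 + 6646.2 + 101612 = 144192
T ≈ 30.64 °C — below 100 °C, confirming all the steam condensed.

T_f ≈ 30.6 °C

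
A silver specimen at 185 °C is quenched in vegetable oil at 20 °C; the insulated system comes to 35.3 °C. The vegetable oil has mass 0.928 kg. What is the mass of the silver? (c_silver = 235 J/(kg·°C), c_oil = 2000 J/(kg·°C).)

m ≈ 0.807 kg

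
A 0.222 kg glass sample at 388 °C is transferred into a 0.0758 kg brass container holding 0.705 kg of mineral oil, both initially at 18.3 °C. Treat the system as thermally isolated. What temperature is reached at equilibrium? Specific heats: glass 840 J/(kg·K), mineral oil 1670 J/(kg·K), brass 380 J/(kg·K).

Energy conservation, ΣQ = 0:
0.222×840×(T − 388) + 0.705×1670×(T − 18.3) + 0.0758×380×(T − 18.3) = 0
186.48(T − 388) + 1177.3(T − 18.3) + 28.8(T − 18.3) = 0
(186.48 + 1177.3 + 28.8) T = 186.48×388 + 1177.3×18.3 + 28.8×18.3
T = 94427/1392.6 ≈ 67.80 °C

T_f ≈ 67.8 °C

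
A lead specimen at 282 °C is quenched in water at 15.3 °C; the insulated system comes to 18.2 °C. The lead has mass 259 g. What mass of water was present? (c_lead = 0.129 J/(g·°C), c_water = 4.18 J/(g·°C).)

m ≈ 727 g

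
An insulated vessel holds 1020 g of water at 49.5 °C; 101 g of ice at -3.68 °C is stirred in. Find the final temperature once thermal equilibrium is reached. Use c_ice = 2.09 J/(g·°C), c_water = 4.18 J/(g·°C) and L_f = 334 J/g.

T_f ≈ 37.7 °C

Net heat exchanged in the isolated system is zero:
ice -3.68→0 °C: 101×2.09×3.68 = 776.81; fusion: m_ice L_f = 101×334 = 33734; meltwater 0→T: 101×4.18×T = 422.18 T; water cools: 1020×4.18×(T − 49.5) = 4263.6(T − 49.5)
4685.8 T = 211048 − 34511 = 176537
T ≈ 37.68 °C — above 0 °C, consistent with complete melting.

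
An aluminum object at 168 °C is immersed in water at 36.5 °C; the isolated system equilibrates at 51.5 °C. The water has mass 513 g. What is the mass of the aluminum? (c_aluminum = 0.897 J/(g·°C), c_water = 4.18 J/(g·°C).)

Heat lost by the aluminum = heat gained by the water:
m·0.897·(168 − 51.5) = 513·4.18·(51.5 − 36.5)
104.5 m = 32165  ⇒  m ≈ 307.8 g

m ≈ 308 g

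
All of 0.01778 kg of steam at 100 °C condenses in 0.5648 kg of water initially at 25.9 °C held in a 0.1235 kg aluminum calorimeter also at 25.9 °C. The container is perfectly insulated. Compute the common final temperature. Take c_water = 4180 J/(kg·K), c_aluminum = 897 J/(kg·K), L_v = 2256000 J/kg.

Conservation of energy gives ΣQ = 0:
steam→water at 100 °C releases m L_v = 0.01778×2256000 = 40112; condensed water 100 °C→T: 74.32(T − 100); water warms: 0.5648×4180×(T − 25.9) = 2360.9(T − 25.9); cup: 110.78(T − 25.9)
2546 T = 40112 + 7432 + 64016 = 111559
T ≈ 43.82 °C — below 100 °C, confirming all the steam condensed.

T_f ≈ 43.8 °C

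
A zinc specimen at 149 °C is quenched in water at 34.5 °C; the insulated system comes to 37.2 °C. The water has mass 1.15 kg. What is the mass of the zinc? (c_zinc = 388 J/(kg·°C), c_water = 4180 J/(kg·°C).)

|Q_zinc| = |Q_water|:
m×388×(149 − 37.2) = 1.15×4180×(37.2 − 34.5)
43378 m = 12979  ⇒  m ≈ 0.2992 kg

m ≈ 0.299 kg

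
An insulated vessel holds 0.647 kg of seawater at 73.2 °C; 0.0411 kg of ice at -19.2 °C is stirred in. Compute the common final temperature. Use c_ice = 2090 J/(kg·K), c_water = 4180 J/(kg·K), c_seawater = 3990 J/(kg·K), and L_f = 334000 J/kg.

Energy balance with sensible and latent terms:
ice -19.2→0 °C: 0.0411·2090·19.2 = 1649.3
  latent heat to melt: 0.0411·334000 = 13727
  warm the meltwater: 171.8 T
  seawater: 2581.5(T − 73.2)
2753.3 T = 188968 − 15377 = 173591
T ≈ 63.05 °C — above 0 °C, consistent with complete melting.

T_f ≈ 63.0 °C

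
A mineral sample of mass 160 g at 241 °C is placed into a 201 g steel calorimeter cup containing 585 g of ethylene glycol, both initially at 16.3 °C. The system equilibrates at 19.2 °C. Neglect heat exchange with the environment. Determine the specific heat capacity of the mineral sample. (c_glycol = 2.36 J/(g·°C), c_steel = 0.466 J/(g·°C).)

Net heat exchanged in the isolated system is zero:
160·c·(19.2 − 241) + 585·2.36·(19.2 − 16.3) + 201·0.466·(19.2 − 16.3) = 0
-35488 c = -4275.4
c = -4275.4/-35488 ≈ 0.1205 J/(g·°C)

c ≈ 0.12 J/(g·°C)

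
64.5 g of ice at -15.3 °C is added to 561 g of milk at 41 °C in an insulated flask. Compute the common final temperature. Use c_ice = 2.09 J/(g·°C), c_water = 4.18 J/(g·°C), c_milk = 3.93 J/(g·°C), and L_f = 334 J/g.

Setting the total heat transfer to zero:
warm ice to 0 °C: 64.5·2.09·(0 − (-15.3)) = 2062.5
  melt ice: 64.5·334 = 21543
  warm the meltwater: 269.61 T
  milk cools: 561·3.93·(T − 41) = 2204.7(T − 41)
2474.3 T = 90394 − 23606 = 66788
T ≈ 26.99 °C (positive, so assuming full melt was valid).

T_f ≈ 27.0 °C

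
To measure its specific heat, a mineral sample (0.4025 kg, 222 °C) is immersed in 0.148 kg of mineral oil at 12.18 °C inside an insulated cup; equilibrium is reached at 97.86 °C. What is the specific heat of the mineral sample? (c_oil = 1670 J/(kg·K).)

c ≈ 424 J/(kg·K)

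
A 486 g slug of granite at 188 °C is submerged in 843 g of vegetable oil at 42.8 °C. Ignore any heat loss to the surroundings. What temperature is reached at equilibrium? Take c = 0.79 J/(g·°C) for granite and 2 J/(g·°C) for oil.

Net heat exchanged in the isolated system is zero:
486×0.79×(T − 188) + 843×2×(T − 42.8) = 0
2069.9 T = 144342
T = 144342/2069.9 ≈ 69.73 °C

T_f ≈ 69.7 °C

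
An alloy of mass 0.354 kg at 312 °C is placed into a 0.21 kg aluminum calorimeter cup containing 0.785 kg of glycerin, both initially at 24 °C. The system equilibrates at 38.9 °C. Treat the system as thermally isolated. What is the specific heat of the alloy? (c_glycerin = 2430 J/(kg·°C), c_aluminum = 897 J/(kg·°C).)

c ≈ 323 J/(kg·°C)

Let T be the final temperature. ΣQ_i = 0:
0.354·c·(38.9 − 312) + 0.785·2430·(38.9 − 24) + 0.21·897·(38.9 − 24) = 0
-96.68 c = -31229
c = -31229/-96.68 ≈ 323 J/(kg·°C)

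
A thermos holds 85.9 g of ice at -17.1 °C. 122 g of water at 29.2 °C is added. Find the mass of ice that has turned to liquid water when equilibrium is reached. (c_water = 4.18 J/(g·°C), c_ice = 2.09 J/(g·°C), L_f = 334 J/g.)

Cooling the water to 0 °C releases 122·4.18·29.2 = 14891 J.
Of that, 85.9·2.09·17.1 = 3070 J goes to bring the ice to 0 °C, leaving 11821 J.
Fully melting the ice requires m_ice L_f = 85.9·334 = 28691 J.
Since 11821 < 28691 J, not all the ice melts; equilibrium is at 0 °C.
Mass melted = 11821/334 ≈ 35.39 g.

m_melted ≈ 35.4 g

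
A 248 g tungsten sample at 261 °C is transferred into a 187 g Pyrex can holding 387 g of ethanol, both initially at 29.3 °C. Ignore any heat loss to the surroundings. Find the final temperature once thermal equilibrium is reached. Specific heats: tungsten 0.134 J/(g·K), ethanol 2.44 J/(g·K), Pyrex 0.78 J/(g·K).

With ΣQ=0 the equilibrium temperature is the m·c-weighted mean:
T_f = (33.23×261 + 944.28×29.3 + 145.86×29.3) / (33.23 + 944.28 + 145.86)
    = 40615 / 1123.4 ≈ 36.15 °C

T_f ≈ 36.2 °C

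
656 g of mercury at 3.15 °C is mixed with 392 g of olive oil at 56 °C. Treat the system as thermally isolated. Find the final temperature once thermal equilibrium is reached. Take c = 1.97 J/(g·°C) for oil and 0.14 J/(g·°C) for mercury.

T_f ≈ 50.4 °C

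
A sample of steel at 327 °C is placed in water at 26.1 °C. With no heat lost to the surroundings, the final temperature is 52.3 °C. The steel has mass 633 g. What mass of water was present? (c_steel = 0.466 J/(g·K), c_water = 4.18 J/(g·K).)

Heat lost by the steel = heat gained by the water:
633·0.466·(327 − 52.3) = m·4.18·(52.3 − 26.1)
109.52 m = 81030  ⇒  m ≈ 739.9 g

m ≈ 740 g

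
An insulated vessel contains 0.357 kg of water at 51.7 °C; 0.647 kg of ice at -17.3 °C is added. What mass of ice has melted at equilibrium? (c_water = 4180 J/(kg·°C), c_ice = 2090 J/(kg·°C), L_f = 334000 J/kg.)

m_melted ≈ 0.161 kg

Cooling the water to 0 °C releases 0.357·4180·51.7 = 77150 J.
Warming the ice to 0 °C takes 0.647·2090·17.3 = 23394 J, leaving 53756 J for melting.
To melt every bit of ice: 0.647·334000 = 216098 J.
53756 J < 216098 J, so only part of the ice melts and the system sits at 0 °C.
m_melt = 53756 / L_f = 0.1609 kg.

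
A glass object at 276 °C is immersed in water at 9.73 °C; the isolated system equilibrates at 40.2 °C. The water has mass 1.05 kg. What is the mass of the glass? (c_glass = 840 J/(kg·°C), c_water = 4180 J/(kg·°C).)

m ≈ 0.675 kg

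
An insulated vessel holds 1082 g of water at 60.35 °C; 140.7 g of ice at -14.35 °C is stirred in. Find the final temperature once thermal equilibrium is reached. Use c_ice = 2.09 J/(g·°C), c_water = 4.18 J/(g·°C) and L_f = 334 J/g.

Taking heat into each body as positive, Σ m c ΔT = 0:
warm ice to 0 °C: 140.7×2.09×(0 − (-14.35)) = 4219.8
  latent heat to melt: 140.7×334 = 46994
  meltwater 0→T: 140.7×4.18×T = 588.13 T
  water: 4522.8(T − 60.35)
5110.9 T = 272949 − 51214 = 221735
T ≈ 43.38 °C (positive, so assuming full melt was valid).

T_f ≈ 43.4 °C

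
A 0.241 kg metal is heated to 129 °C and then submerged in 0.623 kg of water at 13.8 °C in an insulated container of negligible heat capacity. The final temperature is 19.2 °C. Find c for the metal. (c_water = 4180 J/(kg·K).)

c ≈ 531 J/(kg·K)

Setting the total heat transfer to zero:
0.241·c·(19.2 − 129) + 0.623·4180·(19.2 − 13.8) = 0
-26.46 c = -14062
c = -14062/-26.46 ≈ 531.4 J/(kg·K)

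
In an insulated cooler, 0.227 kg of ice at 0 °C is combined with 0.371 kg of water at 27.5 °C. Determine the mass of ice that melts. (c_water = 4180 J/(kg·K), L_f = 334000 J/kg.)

Water can give up m c ΔT = 0.371×4180×27.5 = 42646 J before reaching 0 °C.
Fully melting the ice requires m_ice L_f = 0.227×334000 = 75818 J.
That's not enough to melt it all — equilibrium is at 0 °C with ice remaining.
m_melted×334000 = 42646  ⇒  m_melted ≈ 0.1277 kg.

m_melted ≈ 0.128 kg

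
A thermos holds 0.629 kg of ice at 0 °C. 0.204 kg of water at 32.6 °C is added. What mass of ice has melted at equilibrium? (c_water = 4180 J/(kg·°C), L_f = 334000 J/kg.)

m_melted ≈ 0.0832 kg

Water can give up m c ΔT = 0.204×4180×32.6 = 27799 J before reaching 0 °C.
Fully melting the ice requires m_ice L_f = 0.629×334000 = 210086 J.
Since 27799 < 210086 J, not all the ice melts; equilibrium is at 0 °C.
m_melted×334000 = 27799  ⇒  m_melted ≈ 0.08323 kg.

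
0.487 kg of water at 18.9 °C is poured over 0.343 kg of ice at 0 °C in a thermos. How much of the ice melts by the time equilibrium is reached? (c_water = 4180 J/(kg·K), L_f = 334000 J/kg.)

m_melted ≈ 0.115 kg

Heat available from the water dropping to 0 °C: 0.487×4180×18.9 = 38474 J.
To melt every bit of ice: 0.343×334000 = 114562 J.
Since 38474 < 114562 J, not all the ice melts; equilibrium is at 0 °C.
m_melt = 38474 / L_f = 0.1152 kg.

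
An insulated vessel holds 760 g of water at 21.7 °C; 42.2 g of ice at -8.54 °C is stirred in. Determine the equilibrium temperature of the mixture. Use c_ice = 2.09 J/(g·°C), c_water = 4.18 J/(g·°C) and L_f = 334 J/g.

T_f ≈ 16.1 °C

Energy conservation, ΣQ = 0:
warm ice to 0 °C: 42.2·2.09·(0 − (-8.54)) = 753.21; melt ice: 42.2·334 = 14095; warm the meltwater: 176.4 T; water: 3176.8(T − 21.7)
3353.2 T = 68937 − 14848 = 54089
T ≈ 16.13 °C — above 0 °C, consistent with complete melting.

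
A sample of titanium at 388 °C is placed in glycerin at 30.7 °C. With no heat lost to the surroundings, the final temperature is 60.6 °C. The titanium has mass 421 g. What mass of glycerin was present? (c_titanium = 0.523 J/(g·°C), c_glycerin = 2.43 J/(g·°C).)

m ≈ 992 g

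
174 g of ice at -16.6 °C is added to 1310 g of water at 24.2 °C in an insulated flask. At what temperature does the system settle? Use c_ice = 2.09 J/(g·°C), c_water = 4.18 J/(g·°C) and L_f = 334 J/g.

T_f ≈ 11.0 °C

Sum of m c ΔT and latent-heat terms is zero:
warm ice to 0 °C: 174×2.09×(0 − (-16.6)) = 6036.8; latent heat to melt: 174×334 = 58116; meltwater 0→T: 174×4.18×T = 727.32 T; water: 5475.8(T − 24.2)
6203.1 T = 132514 − 64153 = 68362
T ≈ 11.02 °C — above 0 °C, consistent with complete melting.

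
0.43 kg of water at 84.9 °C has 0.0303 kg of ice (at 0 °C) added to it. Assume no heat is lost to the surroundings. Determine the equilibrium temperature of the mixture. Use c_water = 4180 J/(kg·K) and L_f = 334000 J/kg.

Conservation of energy gives ΣQ = 0:
melt ice: 0.0303×334000 = 10120; warm the meltwater: 126.65 T; water cools: 0.43×4180×(T − 84.9) = 1797.4(T − 84.9)
1924.1 T = 152599 − 10120 = 142479
T ≈ 74.05 °C — above 0 °C, consistent with complete melting.

T_f ≈ 74.1 °C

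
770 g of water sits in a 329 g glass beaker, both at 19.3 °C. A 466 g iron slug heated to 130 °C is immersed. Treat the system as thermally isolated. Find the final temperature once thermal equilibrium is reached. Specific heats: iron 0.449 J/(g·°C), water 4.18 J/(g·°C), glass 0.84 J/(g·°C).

T_f ≈ 25.6 °C

Taking heat into each body as positive, Σ m c ΔT = 0:
466·0.449·(T − 130) + 770·4.18·(T − 19.3) + 329·0.84·(T − 19.3) = 0
209.23(T − 130) + 3218.6(T − 19.3) + 276.36(T − 19.3) = 0
3704.2 T = 94653
T = 94653/3704.2 ≈ 25.55 °C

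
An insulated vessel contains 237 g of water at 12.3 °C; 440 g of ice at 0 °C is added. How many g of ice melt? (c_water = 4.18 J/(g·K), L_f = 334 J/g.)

m_melted ≈ 36.5 g

Cooling the water to 0 °C releases 237·4.18·12.3 = 12185 J.
Fully melting the ice requires m_ice L_f = 440·334 = 146960 J.
That's not enough to melt it all — equilibrium is at 0 °C with ice remaining.
m_melted·334 = 12185  ⇒  m_melted ≈ 36.48 g.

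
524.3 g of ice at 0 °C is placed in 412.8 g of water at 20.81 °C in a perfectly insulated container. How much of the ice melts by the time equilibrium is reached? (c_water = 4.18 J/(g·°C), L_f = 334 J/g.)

m_melted ≈ 108 g

Cooling the water to 0 °C releases 412.8×4.18×20.81 = 35908 J.
To melt every bit of ice: 524.3×334 = 175116 J.
That's not enough to melt it all — equilibrium is at 0 °C with ice remaining.
m_melt = 35908 / L_f = 107.5 g.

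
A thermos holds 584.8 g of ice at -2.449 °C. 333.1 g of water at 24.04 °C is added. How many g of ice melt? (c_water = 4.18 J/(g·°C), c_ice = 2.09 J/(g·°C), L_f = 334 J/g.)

m_melted ≈ 91.3 g

Water can give up m c ΔT = 333.1×4.18×24.04 = 33472 J before reaching 0 °C.
Of that, 584.8×2.09×2.449 = 2993.2 J goes to bring the ice to 0 °C, leaving 30479 J.
Melting all 584.8 g of ice would need 584.8×334 = 195323 J.
30479 J < 195323 J, so only part of the ice melts and the system sits at 0 °C.
m_melt = 30479 / L_f = 91.25 g.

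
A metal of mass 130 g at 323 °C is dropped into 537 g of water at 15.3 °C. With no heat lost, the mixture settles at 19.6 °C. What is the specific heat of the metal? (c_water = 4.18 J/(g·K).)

c ≈ 0.245 J/(g·K)

Let T be the final temperature. ΣQ_i = 0:
130×c×(19.6 − 323) + 537×4.18×(19.6 − 15.3) = 0
-39442 c = -9652
c = -9652/-39442 ≈ 0.2447 J/(g·K)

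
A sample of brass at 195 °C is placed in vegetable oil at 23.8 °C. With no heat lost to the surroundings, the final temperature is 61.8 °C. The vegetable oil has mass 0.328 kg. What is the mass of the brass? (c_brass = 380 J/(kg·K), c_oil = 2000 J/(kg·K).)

Heat lost by the brass = heat gained by the oil:
m·380·(195 − 61.8) = 0.328·2000·(61.8 − 23.8)
50616 m = 24928  ⇒  m ≈ 0.4925 kg

m ≈ 0.492 kg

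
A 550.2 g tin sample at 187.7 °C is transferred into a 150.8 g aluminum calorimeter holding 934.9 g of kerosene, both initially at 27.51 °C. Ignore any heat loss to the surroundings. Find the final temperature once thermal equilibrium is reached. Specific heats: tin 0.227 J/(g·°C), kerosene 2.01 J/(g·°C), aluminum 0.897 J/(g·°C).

T_f ≈ 36.9 °C

Heat gained plus heat lost sum to zero:
550.2*0.227*(T − 187.7) + 934.9*2.01*(T − 27.51) + 150.8*0.897*(T − 27.51) = 0
2139.3 T = 78859
T = 78859/2139.3 ≈ 36.86 °C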